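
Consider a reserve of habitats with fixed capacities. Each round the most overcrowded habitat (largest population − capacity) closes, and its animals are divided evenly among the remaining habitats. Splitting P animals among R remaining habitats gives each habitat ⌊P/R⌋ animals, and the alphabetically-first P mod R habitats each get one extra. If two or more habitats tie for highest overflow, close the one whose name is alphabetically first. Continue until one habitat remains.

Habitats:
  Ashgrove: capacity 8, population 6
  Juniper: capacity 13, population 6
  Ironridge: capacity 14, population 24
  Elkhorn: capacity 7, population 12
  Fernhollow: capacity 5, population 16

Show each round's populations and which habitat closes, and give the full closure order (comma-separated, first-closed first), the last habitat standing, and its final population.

Round 1: Ashgrove=6 Elkhorn=12 Fernhollow=16 Ironridge=24 Juniper=6 → close Fernhollow (overflow 11)
  16÷4 = 4 each, +1 to first 0
Round 2: Ashgrove=10 Elkhorn=16 Ironridge=28 Juniper=10 → close Ironridge (overflow 14)
  28÷3 = 9 each, +1 to first 1
Round 3: Ashgrove=20 Elkhorn=25 Juniper=19 → close Elkhorn (overflow 18)
  25÷2 = 12 each, +1 to first 1
Round 4: Ashgrove=33 Juniper=31 → close Ashgrove (overflow 25)
  33÷1 = 33 each, +1 to first 0

Closure order: Fernhollow, Ironridge, Elkhorn, Ashgrove
Last habitat: Juniper with 64 animals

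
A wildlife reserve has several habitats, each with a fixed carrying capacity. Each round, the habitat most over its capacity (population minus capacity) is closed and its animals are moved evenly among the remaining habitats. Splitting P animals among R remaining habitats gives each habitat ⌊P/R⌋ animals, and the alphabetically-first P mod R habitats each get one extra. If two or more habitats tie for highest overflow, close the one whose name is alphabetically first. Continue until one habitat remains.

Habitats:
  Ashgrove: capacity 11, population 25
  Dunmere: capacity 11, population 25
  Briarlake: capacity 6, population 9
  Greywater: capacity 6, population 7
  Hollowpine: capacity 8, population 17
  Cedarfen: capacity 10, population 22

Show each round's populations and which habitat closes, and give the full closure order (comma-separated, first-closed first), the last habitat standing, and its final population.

Round 1: Ashgrove=25 Briarlake=9 Cedarfen=22 Dunmere=25 Greywater=7 Hollowpine=17 → close Ashgrove (overflow 14)
  25÷5 = 5 each, +1 to first 0
Round 2: Briarlake=14 Cedarfen=27 Dunmere=30 Greywater=12 Hollowpine=22 → close Dunmere (overflow 19)
  30÷4 = 7 each, +1 to first 2
Round 3: Briarlake=22 Cedarfen=35 Greywater=19 Hollowpine=29 → close Cedarfen (overflow 25)
  35÷3 = 11 each, +1 to first 2
Round 4: Briarlake=34 Greywater=31 Hollowpine=40 → close Hollowpine (overflow 32)
  40÷2 = 20 each, +1 to first 0
Round 5: Briarlake=54 Greywater=51 → close Briarlake (overflow 48)
  54÷1 = 54 each, +1 to first 0

Closure order: Ashgrove, Dunmere, Cedarfen, Hollowpine, Briarlake
Last habitat: Greywater with 105 animals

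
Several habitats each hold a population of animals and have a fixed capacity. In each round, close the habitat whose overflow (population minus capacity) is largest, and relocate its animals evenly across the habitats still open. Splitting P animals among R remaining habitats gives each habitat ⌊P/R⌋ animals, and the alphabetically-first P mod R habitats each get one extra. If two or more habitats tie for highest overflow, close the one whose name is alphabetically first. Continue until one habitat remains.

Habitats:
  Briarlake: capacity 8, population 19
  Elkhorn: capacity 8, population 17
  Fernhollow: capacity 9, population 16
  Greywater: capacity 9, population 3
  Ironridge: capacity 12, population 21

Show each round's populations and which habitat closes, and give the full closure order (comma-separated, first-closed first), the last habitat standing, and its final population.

Round 1: Briarlake=19 Elkhorn=17 Fernhollow=16 Greywater=3 Ironridge=21 → close Briarlake (overflow 11)
  19÷4 = 4 each, +1 to first 3
Round 2: Elkhorn=22 Fernhollow=21 Greywater=8 Ironridge=25 → close Elkhorn (overflow 14)
  22÷3 = 7 each, +1 to first 1
Round 3: Fernhollow=29 Greywater=15 Ironridge=32 → close Fernhollow (overflow 20)
  29÷2 = 14 each, +1 to first 1
Round 4: Greywater=30 Ironridge=46 → close Ironridge (overflow 34)
  46÷1 = 46 each, +1 to first 0

Closure order: Briarlake, Elkhorn, Fernhollow, Ironridge
Last habitat: Greywater with 76 animals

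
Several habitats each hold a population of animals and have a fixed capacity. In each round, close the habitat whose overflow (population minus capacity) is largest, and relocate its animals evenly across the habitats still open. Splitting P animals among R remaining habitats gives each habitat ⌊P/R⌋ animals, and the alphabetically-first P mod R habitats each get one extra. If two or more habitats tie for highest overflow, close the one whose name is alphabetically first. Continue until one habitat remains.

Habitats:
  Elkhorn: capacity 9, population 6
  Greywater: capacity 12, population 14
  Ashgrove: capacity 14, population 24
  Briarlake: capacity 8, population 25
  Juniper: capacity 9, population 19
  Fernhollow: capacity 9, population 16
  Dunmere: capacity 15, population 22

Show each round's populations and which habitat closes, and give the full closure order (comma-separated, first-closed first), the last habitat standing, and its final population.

Closure order: Briarlake, Ashgrove, Juniper, Dunmere, Fernhollow, Greywater
Last habitat: Elkhorn with 126 animals

Round 1: Ashgrove=24 Briarlake=25 Dunmere=22 Elkhorn=6 Fernhollow=16 Greywater=14 Juniper=19 → close Briarlake (overflow 17)
  25÷6 = 4 each, +1 to first 1
Round 2: Ashgrove=29 Dunmere=26 Elkhorn=10 Fernhollow=20 Greywater=18 Juniper=23 → close Ashgrove (overflow 15)
  29÷5 = 5 each, +1 to first 4
Round 3: Dunmere=32 Elkhorn=16 Fernhollow=26 Greywater=24 Juniper=28 → close Juniper (overflow 19)
  28÷4 = 7 each, +1 to first 0
Round 4: Dunmere=39 Elkhorn=23 Fernhollow=33 Greywater=31 → close Dunmere (overflow 24)
  39÷3 = 13 each, +1 to first 0
Round 5: Elkhorn=36 Fernhollow=46 Greywater=44 → close Fernhollow (overflow 37)
  46÷2 = 23 each, +1 to first 0
Round 6: Elkhorn=59 Greywater=67 → close Greywater (overflow 55)
  67÷1 = 67 each, +1 to first 0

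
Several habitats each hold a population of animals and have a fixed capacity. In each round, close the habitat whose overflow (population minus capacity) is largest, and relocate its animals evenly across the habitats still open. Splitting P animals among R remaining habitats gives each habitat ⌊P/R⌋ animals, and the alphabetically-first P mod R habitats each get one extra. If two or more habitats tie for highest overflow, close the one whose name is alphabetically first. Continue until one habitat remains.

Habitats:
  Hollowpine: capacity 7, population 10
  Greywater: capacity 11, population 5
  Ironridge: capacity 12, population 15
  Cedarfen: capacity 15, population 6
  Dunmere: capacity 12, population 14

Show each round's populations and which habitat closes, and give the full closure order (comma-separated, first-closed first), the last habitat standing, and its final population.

Closure order: Hollowpine, Dunmere, Ironridge, Greywater
Last habitat: Cedarfen with 50 animals

Round 1: Cedarfen=6 Dunmere=14 Greywater=5 Hollowpine=10 Ironridge=15 → close Hollowpine (overflow 3)
  10÷4 = 2 each, +1 to first 2
Round 2: Cedarfen=9 Dunmere=17 Greywater=7 Ironridge=17 → close Dunmere (overflow 5)
  17÷3 = 5 each, +1 to first 2
Round 3: Cedarfen=15 Greywater=13 Ironridge=22 → close Ironridge (overflow 10)
  22÷2 = 11 each, +1 to first 0
Round 4: Cedarfen=26 Greywater=24 → close Greywater (overflow 13)
  24÷1 = 24 each, +1 to first 0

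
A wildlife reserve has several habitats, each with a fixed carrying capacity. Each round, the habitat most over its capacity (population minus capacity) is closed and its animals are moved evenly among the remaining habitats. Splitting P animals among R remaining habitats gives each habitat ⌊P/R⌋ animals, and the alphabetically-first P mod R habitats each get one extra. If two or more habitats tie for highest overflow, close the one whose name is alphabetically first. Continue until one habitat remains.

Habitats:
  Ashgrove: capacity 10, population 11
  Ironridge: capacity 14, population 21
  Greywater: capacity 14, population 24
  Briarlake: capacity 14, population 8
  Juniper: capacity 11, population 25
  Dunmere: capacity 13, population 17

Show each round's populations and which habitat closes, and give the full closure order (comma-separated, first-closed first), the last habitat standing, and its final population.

Closure order: Juniper, Greywater, Ironridge, Dunmere, Ashgrove
Last habitat: Briarlake with 106 animals

Round 1: Ashgrove=11 Briarlake=8 Dunmere=17 Greywater=24 Ironridge=21 Juniper=25 → close Juniper (overflow 14)
  25÷5 = 5 each, +1 to first 0
Round 2: Ashgrove=16 Briarlake=13 Dunmere=22 Greywater=29 Ironridge=26 → close Greywater (overflow 15)
  29÷4 = 7 each, +1 to first 1
Round 3: Ashgrove=24 Briarlake=20 Dunmere=29 Ironridge=33 → close Ironridge (overflow 19)
  33÷3 = 11 each, +1 to first 0
Round 4: Ashgrove=35 Briarlake=31 Dunmere=40 → close Dunmere (overflow 27)
  40÷2 = 20 each, +1 to first 0
Round 5: Ashgrove=55 Briarlake=51 → close Ashgrove (overflow 45)
  55÷1 = 55 each, +1 to first 0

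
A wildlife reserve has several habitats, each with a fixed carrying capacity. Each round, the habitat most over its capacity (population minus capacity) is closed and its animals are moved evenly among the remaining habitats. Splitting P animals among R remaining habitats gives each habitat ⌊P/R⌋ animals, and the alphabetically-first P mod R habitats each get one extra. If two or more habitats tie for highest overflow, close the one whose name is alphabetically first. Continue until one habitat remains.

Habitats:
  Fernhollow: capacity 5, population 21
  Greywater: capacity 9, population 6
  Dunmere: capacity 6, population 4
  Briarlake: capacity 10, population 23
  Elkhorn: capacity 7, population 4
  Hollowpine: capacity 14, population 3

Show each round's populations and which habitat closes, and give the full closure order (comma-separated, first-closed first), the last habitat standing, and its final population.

Round 1: Briarlake=23 Dunmere=4 Elkhorn=4 Fernhollow=21 Greywater=6 Hollowpine=3 → close Fernhollow (overflow 16)
  21÷5 = 4 each, +1 to first 1
Round 2: Briarlake=28 Dunmere=8 Elkhorn=8 Greywater=10 Hollowpine=7 → close Briarlake (overflow 18)
  28÷4 = 7 each, +1 to first 0
Round 3: Dunmere=15 Elkhorn=15 Greywater=17 Hollowpine=14 → close Dunmere (overflow 9)
  15÷3 = 5 each, +1 to first 0
Round 4: Elkhorn=20 Greywater=22 Hollowpine=19 → close Elkhorn (overflow 13)
  20÷2 = 10 each, +1 to first 0
Round 5: Greywater=32 Hollowpine=29 → close Greywater (overflow 23)
  32÷1 = 32 each, +1 to first 0

Closure order: Fernhollow, Briarlake, Dunmere, Elkhorn, Greywater
Last habitat: Hollowpine with 61 animals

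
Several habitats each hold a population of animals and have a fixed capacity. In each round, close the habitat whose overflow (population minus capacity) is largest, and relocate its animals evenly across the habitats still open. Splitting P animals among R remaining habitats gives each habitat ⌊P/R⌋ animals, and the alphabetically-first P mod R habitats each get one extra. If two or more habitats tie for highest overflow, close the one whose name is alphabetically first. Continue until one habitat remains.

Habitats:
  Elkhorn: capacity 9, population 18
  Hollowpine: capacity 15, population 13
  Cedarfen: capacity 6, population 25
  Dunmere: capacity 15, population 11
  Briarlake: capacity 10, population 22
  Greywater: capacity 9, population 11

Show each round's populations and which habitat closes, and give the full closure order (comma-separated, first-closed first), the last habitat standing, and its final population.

Closure order: Cedarfen, Briarlake, Elkhorn, Greywater, Dunmere
Last habitat: Hollowpine with 100 animals

Round 1: Briarlake=22 Cedarfen=25 Dunmere=11 Elkhorn=18 Greywater=11 Hollowpine=13 → close Cedarfen (overflow 19)
  25÷5 = 5 each, +1 to first 0
Round 2: Briarlake=27 Dunmere=16 Elkhorn=23 Greywater=16 Hollowpine=18 → close Briarlake (overflow 17)
  27÷4 = 6 each, +1 to first 3
Round 3: Dunmere=23 Elkhorn=30 Greywater=23 Hollowpine=24 → close Elkhorn (overflow 21)
  30÷3 = 10 each, +1 to first 0
Round 4: Dunmere=33 Greywater=33 Hollowpine=34 → close Greywater (overflow 24)
  33÷2 = 16 each, +1 to first 1
Round 5: Dunmere=50 Hollowpine=50 → close Dunmere (overflow 35)
  50÷1 = 50 each, +1 to first 0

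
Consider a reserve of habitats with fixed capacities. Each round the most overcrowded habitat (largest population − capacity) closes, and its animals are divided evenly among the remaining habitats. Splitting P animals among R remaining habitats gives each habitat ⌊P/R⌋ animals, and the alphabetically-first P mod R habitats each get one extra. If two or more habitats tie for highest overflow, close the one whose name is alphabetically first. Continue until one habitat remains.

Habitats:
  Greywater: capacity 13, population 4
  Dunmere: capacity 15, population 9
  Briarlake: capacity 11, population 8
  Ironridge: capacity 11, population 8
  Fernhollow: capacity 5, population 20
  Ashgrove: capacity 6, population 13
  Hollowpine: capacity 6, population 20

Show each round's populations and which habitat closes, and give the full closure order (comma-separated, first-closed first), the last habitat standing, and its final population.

Round 1: Ashgrove=13 Briarlake=8 Dunmere=9 Fernhollow=20 Greywater=4 Hollowpine=20 Ironridge=8 → close Fernhollow (overflow 15)
  20÷6 = 3 each, +1 to first 2
Round 2: Ashgrove=17 Briarlake=12 Dunmere=12 Greywater=7 Hollowpine=23 Ironridge=11 → close Hollowpine (overflow 17)
  23÷5 = 4 each, +1 to first 3
Round 3: Ashgrove=22 Briarlake=17 Dunmere=17 Greywater=11 Ironridge=15 → close Ashgrove (overflow 16)
  22÷4 = 5 each, +1 to first 2
Round 4: Briarlake=23 Dunmere=23 Greywater=16 Ironridge=20 → close Briarlake (overflow 12)
  23÷3 = 7 each, +1 to first 2
Round 5: Dunmere=31 Greywater=24 Ironridge=27 → close Dunmere (overflow 16)
  31÷2 = 15 each, +1 to first 1
Round 6: Greywater=40 Ironridge=42 → close Ironridge (overflow 31)
  42÷1 = 42 each, +1 to first 0

Closure order: Fernhollow, Hollowpine, Ashgrove, Briarlake, Dunmere, Ironridge
Last habitat: Greywater with 82 animals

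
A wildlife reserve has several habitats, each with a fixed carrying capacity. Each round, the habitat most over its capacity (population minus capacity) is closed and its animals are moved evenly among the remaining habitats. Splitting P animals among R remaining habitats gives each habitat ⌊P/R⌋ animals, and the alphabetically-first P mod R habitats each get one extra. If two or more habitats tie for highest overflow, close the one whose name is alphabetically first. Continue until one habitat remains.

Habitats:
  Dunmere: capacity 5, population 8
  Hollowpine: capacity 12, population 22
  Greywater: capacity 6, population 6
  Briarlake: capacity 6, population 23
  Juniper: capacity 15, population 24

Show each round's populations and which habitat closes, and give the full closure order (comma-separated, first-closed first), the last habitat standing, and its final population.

Round 1: Briarlake=23 Dunmere=8 Greywater=6 Hollowpine=22 Juniper=24 → close Briarlake (overflow 17)
  23÷4 = 5 each, +1 to first 3
Round 2: Dunmere=14 Greywater=12 Hollowpine=28 Juniper=29 → close Hollowpine (overflow 16)
  28÷3 = 9 each, +1 to first 1
Round 3: Dunmere=24 Greywater=21 Juniper=38 → close Juniper (overflow 23)
  38÷2 = 19 each, +1 to first 0
Round 4: Dunmere=43 Greywater=40 → close Dunmere (overflow 38)
  43÷1 = 43 each, +1 to first 0

Closure order: Briarlake, Hollowpine, Juniper, Dunmere
Last habitat: Greywater with 83 animals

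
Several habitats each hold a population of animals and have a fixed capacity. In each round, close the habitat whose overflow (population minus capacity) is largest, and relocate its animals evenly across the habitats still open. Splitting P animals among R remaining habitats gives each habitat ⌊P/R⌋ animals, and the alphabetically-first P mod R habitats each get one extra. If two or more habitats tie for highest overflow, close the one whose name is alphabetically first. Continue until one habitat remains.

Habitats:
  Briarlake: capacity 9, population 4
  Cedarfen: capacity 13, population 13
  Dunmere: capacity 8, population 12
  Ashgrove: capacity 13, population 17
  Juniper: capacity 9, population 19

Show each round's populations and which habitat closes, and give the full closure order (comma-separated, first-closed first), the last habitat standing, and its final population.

Round 1: Ashgrove=17 Briarlake=4 Cedarfen=13 Dunmere=12 Juniper=19 → close Juniper (overflow 10)
  19÷4 = 4 each, +1 to first 3
Round 2: Ashgrove=22 Briarlake=9 Cedarfen=18 Dunmere=16 → close Ashgrove (overflow 9)
  22÷3 = 7 each, +1 to first 1
Round 3: Briarlake=17 Cedarfen=25 Dunmere=23 → close Dunmere (overflow 15)
  23÷2 = 11 each, +1 to first 1
Round 4: Briarlake=29 Cedarfen=36 → close Cedarfen (overflow 23)
  36÷1 = 36 each, +1 to first 0

Closure order: Juniper, Ashgrove, Dunmere, Cedarfen
Last habitat: Briarlake with 65 animals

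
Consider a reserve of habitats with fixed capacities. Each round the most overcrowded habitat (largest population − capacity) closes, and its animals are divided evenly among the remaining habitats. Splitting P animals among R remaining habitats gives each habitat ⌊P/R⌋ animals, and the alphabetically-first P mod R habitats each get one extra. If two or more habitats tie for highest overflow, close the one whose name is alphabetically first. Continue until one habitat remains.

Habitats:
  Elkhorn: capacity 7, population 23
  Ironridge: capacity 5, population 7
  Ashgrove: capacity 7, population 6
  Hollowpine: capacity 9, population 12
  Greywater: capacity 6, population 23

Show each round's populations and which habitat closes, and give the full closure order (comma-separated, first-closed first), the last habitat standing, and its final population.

Closure order: Greywater, Elkhorn, Hollowpine, Ironridge
Last habitat: Ashgrove with 71 animals

Round 1: Ashgrove=6 Elkhorn=23 Greywater=23 Hollowpine=12 Ironridge=7 → close Greywater (overflow 17)
  23÷4 = 5 each, +1 to first 3
Round 2: Ashgrove=12 Elkhorn=29 Hollowpine=18 Ironridge=12 → close Elkhorn (overflow 22)
  29÷3 = 9 each, +1 to first 2
Round 3: Ashgrove=22 Hollowpine=28 Ironridge=21 → close Hollowpine (overflow 19)
  28÷2 = 14 each, +1 to first 0
Round 4: Ashgrove=36 Ironridge=35 → close Ironridge (overflow 30)
  35÷1 = 35 each, +1 to first 0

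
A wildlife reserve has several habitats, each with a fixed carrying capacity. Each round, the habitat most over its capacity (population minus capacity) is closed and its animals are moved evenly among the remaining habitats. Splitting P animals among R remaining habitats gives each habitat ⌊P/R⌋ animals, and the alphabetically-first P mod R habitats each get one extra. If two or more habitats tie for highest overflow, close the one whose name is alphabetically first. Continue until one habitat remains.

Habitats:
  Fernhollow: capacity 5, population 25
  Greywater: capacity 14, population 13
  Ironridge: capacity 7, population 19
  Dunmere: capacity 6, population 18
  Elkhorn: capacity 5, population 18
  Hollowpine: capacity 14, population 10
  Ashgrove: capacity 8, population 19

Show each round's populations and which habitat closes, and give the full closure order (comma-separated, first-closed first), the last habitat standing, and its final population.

Closure order: Fernhollow, Elkhorn, Ashgrove, Dunmere, Ironridge, Greywater
Last habitat: Hollowpine with 122 animals

Round 1: Ashgrove=19 Dunmere=18 Elkhorn=18 Fernhollow=25 Greywater=13 Hollowpine=10 Ironridge=19 → close Fernhollow (overflow 20)
  25÷6 = 4 each, +1 to first 1
Round 2: Ashgrove=24 Dunmere=22 Elkhorn=22 Greywater=17 Hollowpine=14 Ironridge=23 → close Elkhorn (overflow 17)
  22÷5 = 4 each, +1 to first 2
Round 3: Ashgrove=29 Dunmere=27 Greywater=21 Hollowpine=18 Ironridge=27 → close Ashgrove (overflow 21)
  29÷4 = 7 each, +1 to first 1
Round 4: Dunmere=35 Greywater=28 Hollowpine=25 Ironridge=34 → close Dunmere (overflow 29)
  35÷3 = 11 each, +1 to first 2
Round 5: Greywater=40 Hollowpine=37 Ironridge=45 → close Ironridge (overflow 38)
  45÷2 = 22 each, +1 to first 1
Round 6: Greywater=63 Hollowpine=59 → close Greywater (overflow 49)
  63÷1 = 63 each, +1 to first 0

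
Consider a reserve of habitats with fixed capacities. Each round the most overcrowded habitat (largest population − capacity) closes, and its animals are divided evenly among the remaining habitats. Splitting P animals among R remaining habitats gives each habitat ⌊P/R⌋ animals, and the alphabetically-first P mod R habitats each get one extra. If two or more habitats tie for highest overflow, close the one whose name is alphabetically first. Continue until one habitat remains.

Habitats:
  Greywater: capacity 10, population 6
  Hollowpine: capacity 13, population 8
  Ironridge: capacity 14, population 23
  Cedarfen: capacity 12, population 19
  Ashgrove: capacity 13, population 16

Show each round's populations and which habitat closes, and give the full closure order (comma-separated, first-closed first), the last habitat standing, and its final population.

Closure order: Ironridge, Cedarfen, Ashgrove, Greywater
Last habitat: Hollowpine with 72 animals

Round 1: Ashgrove=16 Cedarfen=19 Greywater=6 Hollowpine=8 Ironridge=23 → close Ironridge (overflow 9)
  23÷4 = 5 each, +1 to first 3
Round 2: Ashgrove=22 Cedarfen=25 Greywater=12 Hollowpine=13 → close Cedarfen (overflow 13)
  25÷3 = 8 each, +1 to first 1
Round 3: Ashgrove=31 Greywater=20 Hollowpine=21 → close Ashgrove (overflow 18)
  31÷2 = 15 each, +1 to first 1
Round 4: Greywater=36 Hollowpine=36 → close Greywater (overflow 26)
  36÷1 = 36 each, +1 to first 0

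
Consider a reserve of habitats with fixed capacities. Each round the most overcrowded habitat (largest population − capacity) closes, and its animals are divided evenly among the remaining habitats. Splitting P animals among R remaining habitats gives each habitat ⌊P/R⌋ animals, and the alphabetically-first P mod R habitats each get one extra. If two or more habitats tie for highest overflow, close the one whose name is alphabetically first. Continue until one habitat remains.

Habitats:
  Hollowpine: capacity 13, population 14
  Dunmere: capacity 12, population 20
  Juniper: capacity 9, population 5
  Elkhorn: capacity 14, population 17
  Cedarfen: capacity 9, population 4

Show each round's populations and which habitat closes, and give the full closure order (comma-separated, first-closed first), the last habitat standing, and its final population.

Round 1: Cedarfen=4 Dunmere=20 Elkhorn=17 Hollowpine=14 Juniper=5 → close Dunmere (overflow 8)
  20÷4 = 5 each, +1 to first 0
Round 2: Cedarfen=9 Elkhorn=22 Hollowpine=19 Juniper=10 → close Elkhorn (overflow 8)
  22÷3 = 7 each, +1 to first 1
Round 3: Cedarfen=17 Hollowpine=26 Juniper=17 → close Hollowpine (overflow 13)
  26÷2 = 13 each, +1 to first 0
Round 4: Cedarfen=30 Juniper=30 → close Cedarfen (overflow 21)
  30÷1 = 30 each, +1 to first 0

Closure order: Dunmere, Elkhorn, Hollowpine, Cedarfen
Last habitat: Juniper with 60 animals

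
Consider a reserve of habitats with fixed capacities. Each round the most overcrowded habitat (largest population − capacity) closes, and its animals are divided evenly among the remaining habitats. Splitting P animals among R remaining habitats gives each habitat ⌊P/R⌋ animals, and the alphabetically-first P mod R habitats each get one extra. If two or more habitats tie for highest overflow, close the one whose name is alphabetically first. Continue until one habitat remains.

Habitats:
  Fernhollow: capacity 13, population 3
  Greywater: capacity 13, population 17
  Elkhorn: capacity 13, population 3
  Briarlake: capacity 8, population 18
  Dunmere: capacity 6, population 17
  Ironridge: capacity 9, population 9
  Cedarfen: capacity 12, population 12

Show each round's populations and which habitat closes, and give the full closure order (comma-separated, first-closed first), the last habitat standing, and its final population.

Round 1: Briarlake=18 Cedarfen=12 Dunmere=17 Elkhorn=3 Fernhollow=3 Greywater=17 Ironridge=9 → close Dunmere (overflow 11)
  17÷6 = 2 each, +1 to first 5
Round 2: Briarlake=21 Cedarfen=15 Elkhorn=6 Fernhollow=6 Greywater=20 Ironridge=11 → close Briarlake (overflow 13)
  21÷5 = 4 each, +1 to first 1
Round 3: Cedarfen=20 Elkhorn=10 Fernhollow=10 Greywater=24 Ironridge=15 → close Greywater (overflow 11)
  24÷4 = 6 each, +1 to first 0
Round 4: Cedarfen=26 Elkhorn=16 Fernhollow=16 Ironridge=21 → close Cedarfen (overflow 14)
  26÷3 = 8 each, +1 to first 2
Round 5: Elkhorn=25 Fernhollow=25 Ironridge=29 → close Ironridge (overflow 20)
  29÷2 = 14 each, +1 to first 1
Round 6: Elkhorn=40 Fernhollow=39 → close Elkhorn (overflow 27)
  40÷1 = 40 each, +1 to first 0

Closure order: Dunmere, Briarlake, Greywater, Cedarfen, Ironridge, Elkhorn
Last habitat: Fernhollow with 79 animals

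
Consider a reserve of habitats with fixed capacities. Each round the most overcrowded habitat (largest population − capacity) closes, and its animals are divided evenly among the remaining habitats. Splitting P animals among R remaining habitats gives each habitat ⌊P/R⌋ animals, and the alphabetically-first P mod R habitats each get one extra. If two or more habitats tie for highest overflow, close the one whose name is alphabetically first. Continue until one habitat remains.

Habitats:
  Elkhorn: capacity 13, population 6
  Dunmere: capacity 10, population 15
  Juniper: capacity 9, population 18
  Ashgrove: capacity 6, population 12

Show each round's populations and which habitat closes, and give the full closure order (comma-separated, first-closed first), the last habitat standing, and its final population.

Round 1: Ashgrove=12 Dunmere=15 Elkhorn=6 Juniper=18 → close Juniper (overflow 9)
  18÷3 = 6 each, +1 to first 0
Round 2: Ashgrove=18 Dunmere=21 Elkhorn=12 → close Ashgrove (overflow 12)
  18÷2 = 9 each, +1 to first 0
Round 3: Dunmere=30 Elkhorn=21 → close Dunmere (overflow 20)
  30÷1 = 30 each, +1 to first 0

Closure order: Juniper, Ashgrove, Dunmere
Last habitat: Elkhorn with 51 animals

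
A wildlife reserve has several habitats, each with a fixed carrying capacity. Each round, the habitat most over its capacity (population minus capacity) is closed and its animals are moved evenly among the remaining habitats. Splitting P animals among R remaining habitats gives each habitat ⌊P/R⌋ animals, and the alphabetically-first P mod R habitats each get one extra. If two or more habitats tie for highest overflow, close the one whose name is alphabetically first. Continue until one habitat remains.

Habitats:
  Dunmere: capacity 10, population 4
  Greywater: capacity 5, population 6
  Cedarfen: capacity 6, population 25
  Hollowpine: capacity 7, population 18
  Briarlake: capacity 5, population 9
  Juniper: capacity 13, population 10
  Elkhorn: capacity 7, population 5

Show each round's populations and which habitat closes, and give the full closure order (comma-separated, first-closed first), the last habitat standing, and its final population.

Round 1: Briarlake=9 Cedarfen=25 Dunmere=4 Elkhorn=5 Greywater=6 Hollowpine=18 Juniper=10 → close Cedarfen (overflow 19)
  25÷6 = 4 each, +1 to first 1
Round 2: Briarlake=14 Dunmere=8 Elkhorn=9 Greywater=10 Hollowpine=22 Juniper=14 → close Hollowpine (overflow 15)
  22÷5 = 4 each, +1 to first 2
Round 3: Briarlake=19 Dunmere=13 Elkhorn=13 Greywater=14 Juniper=18 → close Briarlake (overflow 14)
  19÷4 = 4 each, +1 to first 3
Round 4: Dunmere=18 Elkhorn=18 Greywater=19 Juniper=22 → close Greywater (overflow 14)
  19÷3 = 6 each, +1 to first 1
Round 5: Dunmere=25 Elkhorn=24 Juniper=28 → close Elkhorn (overflow 17)
  24÷2 = 12 each, +1 to first 0
Round 6: Dunmere=37 Juniper=40 → close Dunmere (overflow 27)
  37÷1 = 37 each, +1 to first 0

Closure order: Cedarfen, Hollowpine, Briarlake, Greywater, Elkhorn, Dunmere
Last habitat: Juniper with 77 animals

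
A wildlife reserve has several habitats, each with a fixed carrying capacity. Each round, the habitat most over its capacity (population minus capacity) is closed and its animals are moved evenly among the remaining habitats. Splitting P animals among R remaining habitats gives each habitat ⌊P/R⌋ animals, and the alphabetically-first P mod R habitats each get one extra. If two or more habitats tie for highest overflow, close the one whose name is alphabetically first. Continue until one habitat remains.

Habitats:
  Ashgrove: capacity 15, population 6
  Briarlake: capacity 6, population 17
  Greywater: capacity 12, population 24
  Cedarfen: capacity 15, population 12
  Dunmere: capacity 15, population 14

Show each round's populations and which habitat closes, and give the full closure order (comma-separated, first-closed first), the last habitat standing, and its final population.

Round 1: Ashgrove=6 Briarlake=17 Cedarfen=12 Dunmere=14 Greywater=24 → close Greywater (overflow 12)
  24÷4 = 6 each, +1 to first 0
Round 2: Ashgrove=12 Briarlake=23 Cedarfen=18 Dunmere=20 → close Briarlake (overflow 17)
  23÷3 = 7 each, +1 to first 2
Round 3: Ashgrove=20 Cedarfen=26 Dunmere=27 → close Dunmere (overflow 12)
  27÷2 = 13 each, +1 to first 1
Round 4: Ashgrove=34 Cedarfen=39 → close Cedarfen (overflow 24)
  39÷1 = 39 each, +1 to first 0

Closure order: Greywater, Briarlake, Dunmere, Cedarfen
Last habitat: Ashgrove with 73 animals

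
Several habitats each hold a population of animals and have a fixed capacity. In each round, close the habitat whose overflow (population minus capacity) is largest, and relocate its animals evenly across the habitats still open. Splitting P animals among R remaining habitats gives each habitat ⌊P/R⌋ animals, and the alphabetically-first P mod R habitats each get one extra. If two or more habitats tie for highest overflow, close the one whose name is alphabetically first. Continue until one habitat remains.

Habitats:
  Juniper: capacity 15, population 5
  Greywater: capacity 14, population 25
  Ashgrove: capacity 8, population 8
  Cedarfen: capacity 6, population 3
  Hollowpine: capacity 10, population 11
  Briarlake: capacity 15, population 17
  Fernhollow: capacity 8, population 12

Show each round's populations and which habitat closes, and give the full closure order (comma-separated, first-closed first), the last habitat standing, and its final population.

Round 1: Ashgrove=8 Briarlake=17 Cedarfen=3 Fernhollow=12 Greywater=25 Hollowpine=11 Juniper=5 → close Greywater (overflow 11)
  25÷6 = 4 each, +1 to first 1
Round 2: Ashgrove=13 Briarlake=21 Cedarfen=7 Fernhollow=16 Hollowpine=15 Juniper=9 → close Fernhollow (overflow 8)
  16÷5 = 3 each, +1 to first 1
Round 3: Ashgrove=17 Briarlake=24 Cedarfen=10 Hollowpine=18 Juniper=12 → close Ashgrove (overflow 9)
  17÷4 = 4 each, +1 to first 1
Round 4: Briarlake=29 Cedarfen=14 Hollowpine=22 Juniper=16 → close Briarlake (overflow 14)
  29÷3 = 9 each, +1 to first 2
Round 5: Cedarfen=24 Hollowpine=32 Juniper=25 → close Hollowpine (overflow 22)
  32÷2 = 16 each, +1 to first 0
Round 6: Cedarfen=40 Juniper=41 → close Cedarfen (overflow 34)
  40÷1 = 40 each, +1 to first 0

Closure order: Greywater, Fernhollow, Ashgrove, Briarlake, Hollowpine, Cedarfen
Last habitat: Juniper with 81 animals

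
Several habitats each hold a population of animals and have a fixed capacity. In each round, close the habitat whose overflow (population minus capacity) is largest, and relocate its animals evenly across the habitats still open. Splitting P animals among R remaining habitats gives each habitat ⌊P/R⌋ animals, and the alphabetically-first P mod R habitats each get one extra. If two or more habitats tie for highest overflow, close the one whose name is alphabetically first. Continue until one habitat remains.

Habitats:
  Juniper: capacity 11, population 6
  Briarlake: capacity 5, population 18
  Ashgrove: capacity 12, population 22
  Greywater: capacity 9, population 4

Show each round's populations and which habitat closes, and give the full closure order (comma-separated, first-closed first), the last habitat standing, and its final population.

Round 1: Ashgrove=22 Briarlake=18 Greywater=4 Juniper=6 → close Briarlake (overflow 13)
  18÷3 = 6 each, +1 to first 0
Round 2: Ashgrove=28 Greywater=10 Juniper=12 → close Ashgrove (overflow 16)
  28÷2 = 14 each, +1 to first 0
Round 3: Greywater=24 Juniper=26 → close Greywater (overflow 15)
  24÷1 = 24 each, +1 to first 0

Closure order: Briarlake, Ashgrove, Greywater
Last habitat: Juniper with 50 animals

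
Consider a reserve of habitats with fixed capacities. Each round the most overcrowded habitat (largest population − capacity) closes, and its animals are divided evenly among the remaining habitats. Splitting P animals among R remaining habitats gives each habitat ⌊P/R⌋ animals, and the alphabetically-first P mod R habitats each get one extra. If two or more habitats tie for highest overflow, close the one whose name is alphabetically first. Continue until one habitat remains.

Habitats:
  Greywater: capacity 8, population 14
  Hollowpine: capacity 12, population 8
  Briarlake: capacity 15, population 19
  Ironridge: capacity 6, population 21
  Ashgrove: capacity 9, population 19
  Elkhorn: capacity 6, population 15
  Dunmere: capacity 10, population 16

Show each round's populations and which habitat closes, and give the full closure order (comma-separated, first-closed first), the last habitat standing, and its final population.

Closure order: Ironridge, Ashgrove, Elkhorn, Dunmere, Briarlake, Greywater
Last habitat: Hollowpine with 112 animals

Round 1: Ashgrove=19 Briarlake=19 Dunmere=16 Elkhorn=15 Greywater=14 Hollowpine=8 Ironridge=21 → close Ironridge (overflow 15)
  21÷6 = 3 each, +1 to first 3
Round 2: Ashgrove=23 Briarlake=23 Dunmere=20 Elkhorn=18 Greywater=17 Hollowpine=11 → close Ashgrove (overflow 14)
  23÷5 = 4 each, +1 to first 3
Round 3: Briarlake=28 Dunmere=25 Elkhorn=23 Greywater=21 Hollowpine=15 → close Elkhorn (overflow 17)
  23÷4 = 5 each, +1 to first 3
Round 4: Briarlake=34 Dunmere=31 Greywater=27 Hollowpine=20 → close Dunmere (overflow 21)
  31÷3 = 10 each, +1 to first 1
Round 5: Briarlake=45 Greywater=37 Hollowpine=30 → close Briarlake (overflow 30)
  45÷2 = 22 each, +1 to first 1
Round 6: Greywater=60 Hollowpine=52 → close Greywater (overflow 52)
  60÷1 = 60 each, +1 to first 0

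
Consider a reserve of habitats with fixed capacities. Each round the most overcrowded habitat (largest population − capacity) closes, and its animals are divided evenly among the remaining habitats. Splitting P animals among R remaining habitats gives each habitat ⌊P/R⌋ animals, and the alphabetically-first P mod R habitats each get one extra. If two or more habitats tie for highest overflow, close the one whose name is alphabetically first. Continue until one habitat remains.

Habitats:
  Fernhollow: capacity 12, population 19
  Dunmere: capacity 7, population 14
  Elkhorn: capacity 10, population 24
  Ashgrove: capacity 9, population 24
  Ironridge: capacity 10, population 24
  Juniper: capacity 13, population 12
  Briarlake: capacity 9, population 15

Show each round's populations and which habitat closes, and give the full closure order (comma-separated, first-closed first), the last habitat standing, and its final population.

Closure order: Ashgrove, Elkhorn, Ironridge, Briarlake, Dunmere, Fernhollow
Last habitat: Juniper with 132 animals

Round 1: Ashgrove=24 Briarlake=15 Dunmere=14 Elkhorn=24 Fernhollow=19 Ironridge=24 Juniper=12 → close Ashgrove (overflow 15)
  24÷6 = 4 each, +1 to first 0
Round 2: Briarlake=19 Dunmere=18 Elkhorn=28 Fernhollow=23 Ironridge=28 Juniper=16 → close Elkhorn (overflow 18)
  28÷5 = 5 each, +1 to first 3
Round 3: Briarlake=25 Dunmere=24 Fernhollow=29 Ironridge=33 Juniper=21 → close Ironridge (overflow 23)
  33÷4 = 8 each, +1 to first 1
Round 4: Briarlake=34 Dunmere=32 Fernhollow=37 Juniper=29 → close Briarlake (overflow 25)
  34÷3 = 11 each, +1 to first 1
Round 5: Dunmere=44 Fernhollow=48 Juniper=40 → close Dunmere (overflow 37)
  44÷2 = 22 each, +1 to first 0
Round 6: Fernhollow=70 Juniper=62 → close Fernhollow (overflow 58)
  70÷1 = 70 each, +1 to first 0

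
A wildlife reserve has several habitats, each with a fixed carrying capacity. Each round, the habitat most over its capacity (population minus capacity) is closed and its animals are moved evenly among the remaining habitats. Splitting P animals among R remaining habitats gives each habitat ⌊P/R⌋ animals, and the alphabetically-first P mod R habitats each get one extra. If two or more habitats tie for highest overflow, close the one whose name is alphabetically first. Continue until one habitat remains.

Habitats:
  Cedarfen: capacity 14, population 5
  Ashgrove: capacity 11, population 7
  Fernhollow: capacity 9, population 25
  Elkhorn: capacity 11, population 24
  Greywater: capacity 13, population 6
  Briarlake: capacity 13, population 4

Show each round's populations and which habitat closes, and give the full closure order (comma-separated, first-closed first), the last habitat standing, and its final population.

Round 1: Ashgrove=7 Briarlake=4 Cedarfen=5 Elkhorn=24 Fernhollow=25 Greywater=6 → close Fernhollow (overflow 16)
  25÷5 = 5 each, +1 to first 0
Round 2: Ashgrove=12 Briarlake=9 Cedarfen=10 Elkhorn=29 Greywater=11 → close Elkhorn (overflow 18)
  29÷4 = 7 each, +1 to first 1
Round 3: Ashgrove=20 Briarlake=16 Cedarfen=17 Greywater=18 → close Ashgrove (overflow 9)
  20÷3 = 6 each, +1 to first 2
Round 4: Briarlake=23 Cedarfen=24 Greywater=24 → close Greywater (overflow 11)
  24÷2 = 12 each, +1 to first 0
Round 5: Briarlake=35 Cedarfen=36 → close Briarlake (overflow 22)
  35÷1 = 35 each, +1 to first 0

Closure order: Fernhollow, Elkhorn, Ashgrove, Greywater, Briarlake
Last habitat: Cedarfen with 71 animals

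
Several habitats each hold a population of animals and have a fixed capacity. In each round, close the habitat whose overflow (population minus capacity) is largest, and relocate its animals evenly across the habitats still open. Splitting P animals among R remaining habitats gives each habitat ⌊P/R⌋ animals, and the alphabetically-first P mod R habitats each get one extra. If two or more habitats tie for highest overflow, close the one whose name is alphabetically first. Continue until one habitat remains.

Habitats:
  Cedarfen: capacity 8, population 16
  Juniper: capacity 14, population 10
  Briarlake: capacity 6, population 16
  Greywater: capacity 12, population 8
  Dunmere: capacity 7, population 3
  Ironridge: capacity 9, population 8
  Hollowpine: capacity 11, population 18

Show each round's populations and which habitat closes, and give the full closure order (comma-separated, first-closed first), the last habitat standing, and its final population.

Closure order: Briarlake, Cedarfen, Hollowpine, Ironridge, Dunmere, Greywater
Last habitat: Juniper with 79 animals

Round 1: Briarlake=16 Cedarfen=16 Dunmere=3 Greywater=8 Hollowpine=18 Ironridge=8 Juniper=10 → close Briarlake (overflow 10)
  16÷6 = 2 each, +1 to first 4
Round 2: Cedarfen=19 Dunmere=6 Greywater=11 Hollowpine=21 Ironridge=10 Juniper=12 → close Cedarfen (overflow 11)
  19÷5 = 3 each, +1 to first 4
Round 3: Dunmere=10 Greywater=15 Hollowpine=25 Ironridge=14 Juniper=15 → close Hollowpine (overflow 14)
  25÷4 = 6 each, +1 to first 1
Round 4: Dunmere=17 Greywater=21 Ironridge=20 Juniper=21 → close Ironridge (overflow 11)
  20÷3 = 6 each, +1 to first 2
Round 5: Dunmere=24 Greywater=28 Juniper=27 → close Dunmere (overflow 17)
  24÷2 = 12 each, +1 to first 0
Round 6: Greywater=40 Juniper=39 → close Greywater (overflow 28)
  40÷1 = 40 each, +1 to first 0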